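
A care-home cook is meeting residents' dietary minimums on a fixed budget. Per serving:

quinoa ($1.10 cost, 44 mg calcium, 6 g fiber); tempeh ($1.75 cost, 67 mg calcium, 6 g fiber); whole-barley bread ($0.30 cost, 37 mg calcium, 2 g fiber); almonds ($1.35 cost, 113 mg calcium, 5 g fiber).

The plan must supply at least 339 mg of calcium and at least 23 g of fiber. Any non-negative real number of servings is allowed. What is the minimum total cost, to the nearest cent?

quinoa only: max(339/44, 23/6) = 7.705 servings → $8.47.
tempeh only: max(339/67, 23/6) = 5.06 servings → $8.85.
whole-barley bread only: max(339/37, 23/2) = 11.5 servings → $3.45.
almonds only: max(339/113, 23/5) = 4.6 servings → $6.21.
quinoa + tempeh: intersection lies outside the first quadrant.
quinoa + whole-barley bread with both tight: 1.291 servings and 7.627 servings → $3.71.
quinoa + almonds with both tight: 1.974 servings and 2.231 servings → $5.18.
tempeh + whole-barley bread with both tight: 1.966 servings and 5.602 servings → $5.12.
tempeh + almonds with both tight: 2.636 servings and 1.437 servings → $6.55.
whole-barley bread + almonds: intersection lies outside the first quadrant.
So the least-cost plan costs $3.45.

$3.45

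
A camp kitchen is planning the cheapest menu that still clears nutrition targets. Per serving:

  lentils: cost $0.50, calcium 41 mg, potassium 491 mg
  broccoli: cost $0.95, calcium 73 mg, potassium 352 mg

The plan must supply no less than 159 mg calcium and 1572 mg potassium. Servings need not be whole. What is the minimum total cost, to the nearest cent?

$1.94

Two binding constraints pin down two serving amounts, so the optimal mix uses at most two foods. The candidates are each food alone (scaled to the tighter of calcium/potassium) and each pair with both constraints tight.
lentils only: max(159/41, 1572/491) = 3.878 servings → $1.94.
broccoli only: max(159/73, 1572/352) = 4.466 servings → $4.24.
lentils + broccoli with both tight: 2.746 servings and 0.636 servings → $1.98.
So the least-cost plan costs $1.94.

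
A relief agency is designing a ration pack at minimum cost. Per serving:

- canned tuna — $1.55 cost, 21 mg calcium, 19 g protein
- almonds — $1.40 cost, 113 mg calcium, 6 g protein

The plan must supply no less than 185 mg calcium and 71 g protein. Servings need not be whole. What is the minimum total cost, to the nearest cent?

With two linear requirements the optimum uses one or two foods; enumerate the corners.
canned tuna only: max(185/21, 71/19) = 8.81 servings → $13.65.
almonds only: max(185/113, 71/6) = 11.83 servings → $16.57.
canned tuna + almonds with both tight: 3.421 servings and 1.001 servings → $6.70.
The minimum over all feasible corners is $6.70.

$6.70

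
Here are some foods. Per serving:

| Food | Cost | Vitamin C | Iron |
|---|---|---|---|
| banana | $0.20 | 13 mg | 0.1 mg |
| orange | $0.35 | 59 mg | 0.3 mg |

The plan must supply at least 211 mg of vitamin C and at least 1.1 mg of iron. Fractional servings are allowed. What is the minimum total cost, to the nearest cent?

With two linear requirements the optimum uses one or two foods; enumerate the corners.
banana only: max(211/13, 1.1/0.1) = 16.23 servings → $3.25.
orange only: max(211/59, 1.1/0.3) = 3.667 servings → $1.28.
banana + orange with both tight: 0.8 servings and 3.4 servings → $1.35.
So the least-cost plan costs $1.28.

$1.28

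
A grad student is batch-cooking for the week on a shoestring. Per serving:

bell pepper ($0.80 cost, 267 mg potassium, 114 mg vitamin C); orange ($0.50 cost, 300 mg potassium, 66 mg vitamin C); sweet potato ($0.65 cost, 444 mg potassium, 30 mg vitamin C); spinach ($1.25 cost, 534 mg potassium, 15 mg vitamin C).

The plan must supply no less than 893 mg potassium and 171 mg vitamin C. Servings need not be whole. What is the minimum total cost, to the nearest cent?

For a min-cost LP with two ≥-constraints, a basic feasible solution has at most two positive variables.
bell pepper only: max(893/267, 171/114) = 3.345 servings → $2.68.
orange only: max(893/300, 171/66) = 2.977 servings → $1.49.
sweet potato only: max(893/444, 171/30) = 5.7 servings → $3.71.
spinach only: max(893/534, 171/15) = 11.4 servings → $14.25.
bell pepper + orange with both targets exact would need a negative amount; discard.
bell pepper + sweet potato with both tight: 1.153 servings and 1.318 servings → $1.78.
bell pepper + spinach with both tight: 1.37 servings and 0.9872 servings → $2.33.
orange + sweet potato with both tight: 2.42 servings and 0.3762 servings → $1.45.
orange + spinach with both tight: 2.534 servings and 0.2484 servings → $1.58.
sweet potato + spinach: intersection lies outside the first quadrant.
Cheapest feasible corner: $1.45.

$1.45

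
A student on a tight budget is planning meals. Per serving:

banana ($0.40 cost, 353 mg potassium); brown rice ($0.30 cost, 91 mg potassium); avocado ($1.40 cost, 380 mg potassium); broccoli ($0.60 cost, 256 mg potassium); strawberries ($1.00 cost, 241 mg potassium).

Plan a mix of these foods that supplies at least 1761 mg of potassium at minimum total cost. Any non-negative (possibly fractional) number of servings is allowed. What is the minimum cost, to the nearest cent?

$2.00

Cost per mg of potassium: banana $0.0011, broccoli $0.0023, brown rice $0.0033, avocado $0.0037, strawberries $0.0041.
With no serving limits, use only banana: 1761 mg / 353 mg = 4.989 servings × $0.40 = $2.00.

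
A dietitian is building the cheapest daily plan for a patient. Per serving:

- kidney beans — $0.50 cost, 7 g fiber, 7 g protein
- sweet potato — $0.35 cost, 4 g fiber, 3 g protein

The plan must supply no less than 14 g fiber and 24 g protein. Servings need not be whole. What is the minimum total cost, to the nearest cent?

The cheapest plan sits at a corner of the feasible region — with two constraints it uses at most two foods.
kidney beans only: max(14/7, 24/7) = 3.429 servings → $1.71.
sweet potato only: max(14/4, 24/3) = 8 servings → $2.80.
kidney beans + sweet potato: intersection lies outside the first quadrant.
Cheapest feasible corner: $1.71.

$1.71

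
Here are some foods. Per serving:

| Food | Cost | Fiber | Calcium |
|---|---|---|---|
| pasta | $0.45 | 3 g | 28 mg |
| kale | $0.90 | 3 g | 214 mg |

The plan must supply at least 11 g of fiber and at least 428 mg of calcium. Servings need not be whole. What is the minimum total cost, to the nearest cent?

$2.44

Compare the cost at each extreme point of the feasible region.
pasta only: max(11/3, 428/28) = 15.29 servings → $6.88.
kale only: max(11/3, 428/214) = 3.667 servings → $3.30.
pasta + kale with both tight: 1.918 servings and 1.749 servings → $2.44.
So the least-cost plan costs $2.44.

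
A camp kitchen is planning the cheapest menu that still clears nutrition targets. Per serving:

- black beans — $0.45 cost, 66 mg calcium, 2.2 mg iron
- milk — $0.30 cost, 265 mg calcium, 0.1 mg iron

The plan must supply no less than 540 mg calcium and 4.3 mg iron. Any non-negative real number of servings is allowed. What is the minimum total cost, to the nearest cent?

$1.32

black beans only: max(540/66, 4.3/2.2) = 8.182 servings → $3.68.
milk only: max(540/265, 4.3/0.1) = 43 servings → $12.90.
black beans + milk with both tight: 1.883 servings and 1.569 servings → $1.32.
Cheapest feasible corner: $1.32.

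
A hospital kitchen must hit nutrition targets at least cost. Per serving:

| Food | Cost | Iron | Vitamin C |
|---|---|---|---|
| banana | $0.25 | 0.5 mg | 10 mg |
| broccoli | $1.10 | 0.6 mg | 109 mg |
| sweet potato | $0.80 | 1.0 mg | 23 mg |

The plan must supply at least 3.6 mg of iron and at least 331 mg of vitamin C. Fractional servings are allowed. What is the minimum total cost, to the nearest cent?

A basic optimal solution has at most two foods positive. Try each food alone and each pair with both targets met exactly.
banana only: max(3.6/0.5, 331/10) = 33.1 servings → $8.28.
broccoli only: max(3.6/0.6, 331/109) = 6 servings → $6.60.
sweet potato only: max(3.6/1.0, 331/23) = 14.39 servings → $11.51.
banana + broccoli with both tight: 3.996 servings and 2.67 servings → $3.94.
banana + sweet potato with both targets exact would need a negative amount; discard.
broccoli + sweet potato with both tight: 2.607 servings and 2.036 servings → $4.50.
So the least-cost plan costs $3.94.

$3.94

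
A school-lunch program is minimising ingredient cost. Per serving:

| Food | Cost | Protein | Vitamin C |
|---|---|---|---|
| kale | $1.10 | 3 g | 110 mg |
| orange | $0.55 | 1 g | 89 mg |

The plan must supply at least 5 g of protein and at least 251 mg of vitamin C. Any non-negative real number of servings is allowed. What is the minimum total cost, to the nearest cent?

$2.07

An LP optimum is at a vertex; with two nutrient constraints at most two foods are used. Check each candidate.
kale only: max(5/3, 251/110) = 2.282 servings → $2.51.
orange only: max(5/1, 251/89) = 5 servings → $2.75.
kale + orange with both tight: 1.236 servings and 1.293 servings → $2.07.
Cheapest feasible corner: $2.07.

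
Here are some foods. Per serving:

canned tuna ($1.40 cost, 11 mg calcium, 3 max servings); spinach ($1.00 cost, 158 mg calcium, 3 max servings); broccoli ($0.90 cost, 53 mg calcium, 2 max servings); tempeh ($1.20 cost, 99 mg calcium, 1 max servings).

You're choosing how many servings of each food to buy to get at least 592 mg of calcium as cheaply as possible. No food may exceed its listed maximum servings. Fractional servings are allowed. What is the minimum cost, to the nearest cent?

Cost per mg of calcium: spinach $0.0063, tempeh $0.0121, broccoli $0.0170, canned tuna $0.1273.
Take 3 servings of spinach: +474.0 mg calcium for $3.00 (total $3.00, still need 118.0 mg).
Take 1 serving of tempeh: +99.0 mg calcium for $1.20 (total $4.20, still need 19.0 mg).
Take 0.3585 servings of broccoli: +19.0 mg calcium for $0.32 (total $4.52, still need 0.0 mg).
Greedy by cheapest-per-mg is optimal for a single linear constraint, so the minimum cost is $4.52.

$4.52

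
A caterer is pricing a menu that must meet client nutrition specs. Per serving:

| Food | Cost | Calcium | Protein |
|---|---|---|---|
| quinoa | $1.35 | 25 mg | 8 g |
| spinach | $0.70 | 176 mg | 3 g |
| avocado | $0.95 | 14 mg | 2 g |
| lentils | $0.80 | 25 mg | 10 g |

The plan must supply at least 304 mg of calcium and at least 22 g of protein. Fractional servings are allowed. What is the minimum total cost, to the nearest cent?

$2.44

Check every corner: each single food scaled to meet both minima, and each pair solved so both constraints bind.
quinoa only: max(304/25, 22/8) = 12.16 servings → $16.42.
spinach only: max(304/176, 22/3) = 7.333 servings → $5.13.
avocado only: max(304/14, 22/2) = 21.71 servings → $20.63.
lentils only: max(304/25, 22/10) = 12.16 servings → $9.73.
quinoa + spinach with both tight: 2.221 servings and 1.412 servings → $3.99.
quinoa + avocado with both targets exact would need a negative amount; discard.
quinoa + lentils: intersection lies outside the first quadrant.
spinach + avocado with both tight: 0.9677 servings and 9.548 servings → $9.75.
spinach + lentils with both tight: 1.478 servings and 1.757 servings → $2.44.
avocado + lentils with both targets exact would need a negative amount; discard.
So the least-cost plan costs $2.44.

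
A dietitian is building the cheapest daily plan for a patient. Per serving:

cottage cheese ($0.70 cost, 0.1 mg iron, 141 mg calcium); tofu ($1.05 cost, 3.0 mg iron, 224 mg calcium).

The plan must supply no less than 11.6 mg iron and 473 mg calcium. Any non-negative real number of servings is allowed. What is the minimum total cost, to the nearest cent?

The cheapest plan sits at a corner of the feasible region — with two constraints it uses at most two foods.
cottage cheese only: max(11.6/0.1, 473/141) = 116 servings → $81.20.
tofu only: max(11.6/3.0, 473/224) = 3.867 servings → $4.06.
cottage cheese + tofu: intersection lies outside the first quadrant.
The minimum over all feasible corners is $4.06.

$4.06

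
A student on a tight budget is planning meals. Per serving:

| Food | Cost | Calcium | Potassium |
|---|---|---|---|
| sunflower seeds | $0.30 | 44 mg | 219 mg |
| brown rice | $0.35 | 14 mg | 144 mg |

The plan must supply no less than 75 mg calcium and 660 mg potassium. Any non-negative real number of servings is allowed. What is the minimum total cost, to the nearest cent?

$0.90

This is a tiny linear program; its minimum lies at a vertex of the feasible set. List the vertices and price them.
sunflower seeds only: max(75/44, 660/219) = 3.014 servings → $0.90.
brown rice only: max(75/14, 660/144) = 5.357 servings → $1.88.
sunflower seeds + brown rice with both tight: 0.4771 servings and 3.858 servings → $1.49.
The minimum over all feasible corners is $0.90.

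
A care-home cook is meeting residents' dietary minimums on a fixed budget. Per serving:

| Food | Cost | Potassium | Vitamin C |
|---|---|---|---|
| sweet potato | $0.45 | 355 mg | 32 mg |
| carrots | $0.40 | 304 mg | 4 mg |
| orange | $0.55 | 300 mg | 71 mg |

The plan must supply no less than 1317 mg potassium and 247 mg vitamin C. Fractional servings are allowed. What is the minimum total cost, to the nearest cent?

$2.16

At the optimum either one food covers both requirements or two foods hit both targets exactly; no other combination can be cheaper.
sweet potato only: max(1317/355, 247/32) = 7.719 servings → $3.47.
carrots only: max(1317/304, 247/4) = 61.75 servings → $24.70.
orange only: max(1317/300, 247/71) = 4.39 servings → $2.41.
sweet potato + carrots: the both-tight solution has a negative serving — not a feasible corner.
sweet potato + orange with both tight: 1.244 servings and 2.918 servings → $2.16.
carrots + orange with both tight: 0.9521 servings and 3.425 servings → $2.26.
So the least-cost plan costs $2.16.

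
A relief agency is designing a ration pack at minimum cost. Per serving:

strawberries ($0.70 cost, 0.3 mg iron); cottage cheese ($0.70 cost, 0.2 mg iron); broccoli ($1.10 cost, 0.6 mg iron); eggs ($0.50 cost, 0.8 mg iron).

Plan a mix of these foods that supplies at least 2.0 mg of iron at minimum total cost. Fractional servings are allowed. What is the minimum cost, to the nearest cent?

Cost per mg of iron: eggs $0.6250, broccoli $1.8333, strawberries $2.3333, cottage cheese $3.5000.
With no serving limits, use only eggs: 2.0 mg / 0.8 mg = 2.5 servings × $0.50 = $1.25.

$1.25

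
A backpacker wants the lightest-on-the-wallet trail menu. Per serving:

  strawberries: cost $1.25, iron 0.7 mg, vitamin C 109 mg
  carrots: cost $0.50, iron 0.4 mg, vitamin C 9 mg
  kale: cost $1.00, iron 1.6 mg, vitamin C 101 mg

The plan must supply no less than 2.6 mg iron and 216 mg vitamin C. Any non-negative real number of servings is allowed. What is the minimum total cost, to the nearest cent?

$2.14

Compare the cost at each extreme point of the feasible region.
strawberries only: max(2.6/0.7, 216/109) = 3.714 servings → $4.64.
carrots only: max(2.6/0.4, 216/9) = 24 servings → $12.00.
kale only: max(2.6/1.6, 216/101) = 2.139 servings → $2.14.
strawberries + carrots with both tight: 1.689 servings and 3.544 servings → $3.88.
strawberries + kale with both tight: 0.8004 servings and 1.275 servings → $2.28.
carrots + kale: intersection lies outside the first quadrant.
The minimum over all feasible corners is $2.14.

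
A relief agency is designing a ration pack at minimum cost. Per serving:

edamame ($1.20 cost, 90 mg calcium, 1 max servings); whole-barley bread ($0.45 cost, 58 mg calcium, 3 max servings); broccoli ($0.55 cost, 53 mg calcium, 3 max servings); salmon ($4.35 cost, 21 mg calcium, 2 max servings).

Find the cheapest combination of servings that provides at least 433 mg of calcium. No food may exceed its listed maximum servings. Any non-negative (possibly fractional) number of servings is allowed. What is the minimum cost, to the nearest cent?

Cost per mg of calcium: whole-barley bread $0.0078, broccoli $0.0104, edamame $0.0133, salmon $0.2071.
Take 3 servings of whole-barley bread: +174.0 mg calcium for $1.35 (total $1.35, still need 259.0 mg).
Take 3 servings of broccoli: +159.0 mg calcium for $1.65 (total $3.00, still need 100.0 mg).
Take 1 serving of edamame: +90.0 mg calcium for $1.20 (total $4.20, still need 10.0 mg).
Take 0.4762 servings of salmon: +10.0 mg calcium for $2.07 (total $6.27, still need 0.0 mg).
Greedy by cheapest-per-mg is optimal for a single linear constraint, so the minimum cost is $6.27.

$6.27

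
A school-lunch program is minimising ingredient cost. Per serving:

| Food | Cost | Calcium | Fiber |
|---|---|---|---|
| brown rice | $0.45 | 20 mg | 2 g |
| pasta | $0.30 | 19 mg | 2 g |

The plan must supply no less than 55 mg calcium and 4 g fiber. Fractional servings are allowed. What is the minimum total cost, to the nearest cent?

With two linear requirements the optimum uses one or two foods; enumerate the corners.
brown rice only: max(55/20, 4/2) = 2.75 servings → $1.24.
pasta only: max(55/19, 4/2) = 2.895 servings → $0.87.
brown rice + pasta with both targets exact would need a negative amount; discard.
The minimum over all feasible corners is $0.87.

$0.87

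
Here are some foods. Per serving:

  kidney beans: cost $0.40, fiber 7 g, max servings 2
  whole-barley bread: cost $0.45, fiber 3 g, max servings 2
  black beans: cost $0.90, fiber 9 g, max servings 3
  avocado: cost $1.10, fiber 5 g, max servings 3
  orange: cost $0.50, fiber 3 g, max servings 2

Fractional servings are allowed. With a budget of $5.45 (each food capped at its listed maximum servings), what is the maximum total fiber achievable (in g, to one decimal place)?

53.2 g

Fiber per dollar: kidney beans 17.5, black beans 10, whole-barley bread 6.667, orange 6, avocado 4.545.
Take 2 servings of kidney beans: spends $0.80, +14.0 g fiber (running total 14.0 g).
Take 3 servings of black beans: spends $2.70, +27.0 g fiber (running total 41.0 g).
Take 2 servings of whole-barley bread: spends $0.90, +6.0 g fiber (running total 47.0 g).
Take 2 servings of orange: spends $1.00, +6.0 g fiber (running total 53.0 g).
Take 0.04545 servings of avocado: spends $0.05, +0.2 g fiber (running total 53.2 g).
Filling greedily by fiber-per-dollar is optimal for one linear limit, giving 53.2 g.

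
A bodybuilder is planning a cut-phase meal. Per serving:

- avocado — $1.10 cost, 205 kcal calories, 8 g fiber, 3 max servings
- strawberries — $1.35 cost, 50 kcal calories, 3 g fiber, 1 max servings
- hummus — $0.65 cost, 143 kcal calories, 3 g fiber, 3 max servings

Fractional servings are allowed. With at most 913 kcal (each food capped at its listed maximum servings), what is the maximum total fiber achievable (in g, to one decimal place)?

32.2 g

Fiber per kcal: strawberries 0.06, avocado 0.03902, hummus 0.02098.
Take 1 serving of strawberries: uses 50 kcal, +3.0 g fiber (running total 3.0 g).
Take 3 servings of avocado: uses 615 kcal, +24.0 g fiber (running total 27.0 g).
Take 1.734 servings of hummus: uses 248 kcal, +5.2 g fiber (running total 32.2 g).
Greedy by best ratio exhausts the calories allowance optimally: 32.2 g.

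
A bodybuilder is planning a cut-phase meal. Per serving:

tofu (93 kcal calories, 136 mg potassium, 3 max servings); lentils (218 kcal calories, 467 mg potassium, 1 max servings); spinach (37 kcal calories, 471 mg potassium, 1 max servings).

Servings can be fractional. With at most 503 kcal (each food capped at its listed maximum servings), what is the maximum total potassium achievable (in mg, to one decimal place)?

1300.7 mg

Potassium per kcal: spinach 12.73, lentils 2.142, tofu 1.462.
Take 1 serving of spinach: uses 37 kcal, +471.0 mg potassium (running total 471.0 mg).
Take 1 serving of lentils: uses 218 kcal, +467.0 mg potassium (running total 938.0 mg).
Take 2.667 servings of tofu: uses 248 kcal, +362.7 mg potassium (running total 1300.7 mg).
Greedy by best ratio exhausts the calories allowance optimally: 1300.7 mg.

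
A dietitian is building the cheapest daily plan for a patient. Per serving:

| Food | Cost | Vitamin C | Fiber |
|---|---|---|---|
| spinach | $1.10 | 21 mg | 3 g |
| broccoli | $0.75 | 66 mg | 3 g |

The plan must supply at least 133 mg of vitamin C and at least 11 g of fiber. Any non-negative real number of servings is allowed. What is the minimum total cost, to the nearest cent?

$2.75

spinach only: max(133/21, 11/3) = 6.333 servings → $6.97.
broccoli only: max(133/66, 11/3) = 3.667 servings → $2.75.
spinach + broccoli with both tight: 2.422 servings and 1.244 servings → $3.60.
The minimum over all feasible corners is $2.75.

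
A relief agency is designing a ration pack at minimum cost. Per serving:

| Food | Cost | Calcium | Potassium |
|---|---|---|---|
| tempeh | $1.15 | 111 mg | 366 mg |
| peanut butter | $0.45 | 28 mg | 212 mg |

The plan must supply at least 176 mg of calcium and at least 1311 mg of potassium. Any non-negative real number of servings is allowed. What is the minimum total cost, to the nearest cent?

$2.80

A basic optimal solution has at most two foods positive. Try each food alone and each pair with both targets met exactly.
tempeh only: max(176/111, 1311/366) = 3.582 servings → $4.12.
peanut butter only: max(176/28, 1311/212) = 6.286 servings → $2.83.
tempeh + peanut butter with both tight: 0.04547 servings and 6.105 servings → $2.80.
Cheapest feasible corner: $2.80.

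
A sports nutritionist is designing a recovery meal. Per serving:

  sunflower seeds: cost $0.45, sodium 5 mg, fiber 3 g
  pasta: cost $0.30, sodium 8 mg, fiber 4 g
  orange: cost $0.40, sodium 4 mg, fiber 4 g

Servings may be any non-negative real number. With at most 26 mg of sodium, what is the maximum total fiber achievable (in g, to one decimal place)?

26.0 g

Fiber per mg sodium: orange 1, sunflower seeds 0.6, pasta 0.5.
With no serving limits, spend the whole sodium allowance on orange: 26 mg / 4 mg × 4 g = 26.0 g.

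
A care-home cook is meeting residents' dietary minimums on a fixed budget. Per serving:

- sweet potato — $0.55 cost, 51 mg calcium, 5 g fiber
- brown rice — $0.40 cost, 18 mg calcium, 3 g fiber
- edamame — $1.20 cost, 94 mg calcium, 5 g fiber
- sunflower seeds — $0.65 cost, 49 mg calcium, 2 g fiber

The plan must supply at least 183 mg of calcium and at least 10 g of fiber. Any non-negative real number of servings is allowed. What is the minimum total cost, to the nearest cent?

$1.97

A basic optimal solution has at most two foods positive. Try each food alone and each pair with both targets met exactly.
sweet potato only: max(183/51, 10/5) = 3.588 servings → $1.97.
brown rice only: max(183/18, 10/3) = 10.17 servings → $4.07.
edamame only: max(183/94, 10/5) = 2 servings → $2.40.
sunflower seeds only: max(183/49, 10/2) = 5 servings → $3.25.
sweet potato + brown rice: intersection lies outside the first quadrant.
sweet potato + edamame with both tight: 0.1163 servings and 1.884 servings → $2.32.
sweet potato + sunflower seeds with both tight: 0.8671 servings and 2.832 servings → $2.32.
brown rice + edamame with both tight: 0.1302 servings and 1.922 servings → $2.36.
brown rice + sunflower seeds with both tight: 1.117 servings and 3.324 servings → $2.61.
edamame + sunflower seeds: the both-tight solution has a negative serving — not a feasible corner.
The minimum over all feasible corners is $1.97.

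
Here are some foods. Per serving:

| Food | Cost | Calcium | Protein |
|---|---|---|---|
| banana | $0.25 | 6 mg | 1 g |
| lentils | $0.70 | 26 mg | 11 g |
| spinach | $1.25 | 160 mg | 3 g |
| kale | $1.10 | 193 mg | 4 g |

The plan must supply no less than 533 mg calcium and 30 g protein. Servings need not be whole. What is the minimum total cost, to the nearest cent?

$4.04

banana only: max(533/6, 30/1) = 88.83 servings → $22.21.
lentils only: max(533/26, 30/11) = 20.5 servings → $14.35.
spinach only: max(533/160, 30/3) = 10 servings → $12.50.
kale only: max(533/193, 30/4) = 7.5 servings → $8.25.
banana + lentils: intersection lies outside the first quadrant.
banana + spinach with both tight: 22.54 servings and 2.486 servings → $8.74.
banana + kale with both tight: 21.64 servings and 2.089 servings → $7.71.
lentils + spinach with both tight: 1.903 servings and 3.022 servings → $5.11.
lentils + kale with both tight: 1.812 servings and 2.518 servings → $4.04.
spinach + kale: intersection lies outside the first quadrant.
So the least-cost plan costs $4.04.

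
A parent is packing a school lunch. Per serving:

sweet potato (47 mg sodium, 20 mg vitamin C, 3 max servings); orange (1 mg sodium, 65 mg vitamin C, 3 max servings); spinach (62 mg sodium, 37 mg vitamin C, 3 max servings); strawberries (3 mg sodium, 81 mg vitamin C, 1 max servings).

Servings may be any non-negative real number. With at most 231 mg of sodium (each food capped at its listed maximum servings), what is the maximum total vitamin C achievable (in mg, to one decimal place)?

Vitamin C per mg sodium: orange 65, strawberries 27, spinach 0.5968, sweet potato 0.4255.
Take 3 servings of orange: uses 3 mg sodium, +195.0 mg vitamin C (running total 195.0 mg).
Take 1 serving of strawberries: uses 3 mg sodium, +81.0 mg vitamin C (running total 276.0 mg).
Take 3 servings of spinach: uses 186 mg sodium, +111.0 mg vitamin C (running total 387.0 mg).
Take 0.8298 servings of sweet potato: uses 39 mg sodium, +16.6 mg vitamin C (running total 403.6 mg).
Filling greedily by vitamin C-per-mg sodium is optimal for one linear limit, giving 403.6 mg.

403.6 mg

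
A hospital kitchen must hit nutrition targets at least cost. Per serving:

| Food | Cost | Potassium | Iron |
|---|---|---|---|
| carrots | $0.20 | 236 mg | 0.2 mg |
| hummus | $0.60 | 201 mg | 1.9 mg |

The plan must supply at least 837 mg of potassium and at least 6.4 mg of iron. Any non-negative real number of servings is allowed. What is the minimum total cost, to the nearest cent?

At the optimum either one food covers both requirements or two foods hit both targets exactly; no other combination can be cheaper.
carrots only: max(837/236, 6.4/0.2) = 32 servings → $6.40.
hummus only: max(837/201, 6.4/1.9) = 4.164 servings → $2.50.
carrots + hummus with both tight: 0.7445 servings and 3.29 servings → $2.12.
The minimum over all feasible corners is $2.12.

$2.12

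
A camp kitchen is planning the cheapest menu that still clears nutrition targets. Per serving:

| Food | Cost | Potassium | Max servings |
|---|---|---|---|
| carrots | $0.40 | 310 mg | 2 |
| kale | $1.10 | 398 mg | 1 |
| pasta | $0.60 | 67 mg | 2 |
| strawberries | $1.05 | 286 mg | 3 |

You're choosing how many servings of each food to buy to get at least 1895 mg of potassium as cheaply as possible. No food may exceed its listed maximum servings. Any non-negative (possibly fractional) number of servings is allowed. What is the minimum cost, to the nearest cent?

Cost per mg of potassium: carrots $0.0013, kale $0.0028, strawberries $0.0037, pasta $0.0090.
Take 2 servings of carrots: +620.0 mg potassium for $0.80 (total $0.80, still need 1275.0 mg).
Take 1 serving of kale: +398.0 mg potassium for $1.10 (total $1.90, still need 877.0 mg).
Take 3 servings of strawberries: +858.0 mg potassium for $3.15 (total $5.05, still need 19.0 mg).
Take 0.2836 servings of pasta: +19.0 mg potassium for $0.17 (total $5.22, still need 0.0 mg).
Filling from the cheapest source first is optimal under one linear minimum: $5.22.

$5.22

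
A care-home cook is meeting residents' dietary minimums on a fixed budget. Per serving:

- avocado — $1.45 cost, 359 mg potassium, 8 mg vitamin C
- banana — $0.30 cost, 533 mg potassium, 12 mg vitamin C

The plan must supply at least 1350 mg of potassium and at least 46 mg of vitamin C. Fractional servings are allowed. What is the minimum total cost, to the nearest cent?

$1.15

avocado only: max(1350/359, 46/8) = 5.75 servings → $8.34.
banana only: max(1350/533, 46/12) = 3.833 servings → $1.15.
avocado + banana with both targets exact would need a negative amount; discard.
So the least-cost plan costs $1.15.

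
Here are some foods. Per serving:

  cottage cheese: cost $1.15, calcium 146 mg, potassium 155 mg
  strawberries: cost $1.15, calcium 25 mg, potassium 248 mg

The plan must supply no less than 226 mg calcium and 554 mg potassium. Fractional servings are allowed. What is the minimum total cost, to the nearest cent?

$3.13

At the optimum either one food covers both requirements or two foods hit both targets exactly; no other combination can be cheaper.
cottage cheese only: max(226/146, 554/155) = 3.574 servings → $4.11.
strawberries only: max(226/25, 554/248) = 9.04 servings → $10.40.
cottage cheese + strawberries with both tight: 1.305 servings and 1.418 servings → $3.13.
So the least-cost plan costs $3.13.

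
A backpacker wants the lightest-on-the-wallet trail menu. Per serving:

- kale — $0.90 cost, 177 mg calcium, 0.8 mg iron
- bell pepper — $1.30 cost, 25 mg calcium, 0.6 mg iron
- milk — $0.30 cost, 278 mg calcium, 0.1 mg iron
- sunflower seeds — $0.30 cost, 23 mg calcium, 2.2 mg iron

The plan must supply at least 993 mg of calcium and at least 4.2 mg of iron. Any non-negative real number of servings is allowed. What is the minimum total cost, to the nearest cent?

At the optimum either one food covers both requirements or two foods hit both targets exactly; no other combination can be cheaper.
kale only: max(993/177, 4.2/0.8) = 5.61 servings → $5.05.
bell pepper only: max(993/25, 4.2/0.6) = 39.72 servings → $51.64.
milk only: max(993/278, 4.2/0.1) = 42 servings → $12.60.
sunflower seeds only: max(993/23, 4.2/2.2) = 43.17 servings → $12.95.
kale + bell pepper: intersection lies outside the first quadrant.
kale + milk with both tight: 5.219 servings and 0.2491 servings → $4.77.
kale + sunflower seeds with both targets exact would need a negative amount; discard.
bell pepper + milk with both tight: 6.502 servings and 2.987 servings → $9.35.
bell pepper + sunflower seeds: intersection lies outside the first quadrant.
milk + sunflower seeds with both tight: 3.427 servings and 1.753 servings → $1.55.
The minimum over all feasible corners is $1.55.

$1.55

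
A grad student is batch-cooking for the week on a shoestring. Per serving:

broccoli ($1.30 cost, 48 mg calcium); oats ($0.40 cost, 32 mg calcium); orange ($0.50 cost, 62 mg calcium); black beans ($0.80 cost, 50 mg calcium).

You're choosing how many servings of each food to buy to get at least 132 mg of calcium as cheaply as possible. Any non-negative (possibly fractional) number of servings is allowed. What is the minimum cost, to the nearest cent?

$1.06

Cost per mg of calcium: orange $0.0081, oats $0.0125, black beans $0.0160, broccoli $0.0271.
With no serving limits, use only orange: 132 mg / 62 mg = 2.129 servings × $0.50 = $1.06.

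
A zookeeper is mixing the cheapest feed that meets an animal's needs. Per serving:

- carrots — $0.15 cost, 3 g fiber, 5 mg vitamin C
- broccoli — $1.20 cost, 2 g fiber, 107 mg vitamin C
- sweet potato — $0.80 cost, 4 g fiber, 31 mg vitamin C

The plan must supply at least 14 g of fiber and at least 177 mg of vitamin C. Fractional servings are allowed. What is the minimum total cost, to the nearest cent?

$2.33

At the optimum either one food covers both requirements or two foods hit both targets exactly; no other combination can be cheaper.
carrots only: max(14/3, 177/5) = 35.4 servings → $5.31.
broccoli only: max(14/2, 177/107) = 7 servings → $8.40.
sweet potato only: max(14/4, 177/31) = 5.71 servings → $4.57.
carrots + broccoli with both tight: 3.678 servings and 1.482 servings → $2.33.
carrots + sweet potato with both targets exact would need a negative amount; discard.
broccoli + sweet potato with both tight: 0.7486 servings and 3.126 servings → $3.40.
Cheapest feasible corner: $2.33.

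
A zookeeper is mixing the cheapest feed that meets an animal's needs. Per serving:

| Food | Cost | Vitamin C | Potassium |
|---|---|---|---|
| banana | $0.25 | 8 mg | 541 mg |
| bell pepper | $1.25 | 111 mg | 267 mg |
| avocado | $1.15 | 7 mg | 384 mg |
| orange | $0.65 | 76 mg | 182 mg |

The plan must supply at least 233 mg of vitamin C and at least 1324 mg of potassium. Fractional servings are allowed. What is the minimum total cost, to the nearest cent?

$2.26

Compare the cost at each extreme point of the feasible region.
banana only: max(233/8, 1324/541) = 29.12 servings → $7.28.
bell pepper only: max(233/111, 1324/267) = 4.959 servings → $6.20.
avocado only: max(233/7, 1324/384) = 33.29 servings → $38.28.
orange only: max(233/76, 1324/182) = 7.275 servings → $4.73.
banana + bell pepper with both tight: 1.463 servings and 1.994 servings → $2.86.
banana + avocado: intersection lies outside the first quadrant.
banana + orange with both tight: 1.468 servings and 2.911 servings → $2.26.
bell pepper + avocado with both tight: 1.968 servings and 2.08 servings → $4.85.
bell pepper + orange: the both-tight solution has a negative serving — not a feasible corner.
avocado + orange with both tight: 2.086 servings and 2.874 servings → $4.27.
So the least-cost plan costs $2.26.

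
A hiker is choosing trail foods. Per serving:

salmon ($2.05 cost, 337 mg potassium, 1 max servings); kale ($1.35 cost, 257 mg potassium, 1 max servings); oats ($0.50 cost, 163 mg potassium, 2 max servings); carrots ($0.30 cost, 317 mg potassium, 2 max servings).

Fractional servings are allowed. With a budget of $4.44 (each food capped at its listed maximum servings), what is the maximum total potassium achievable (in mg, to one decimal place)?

Potassium per dollar: carrots 1057, oats 326, kale 190.4, salmon 164.4.
Take 2 servings of carrots: spends $0.60, +634.0 mg potassium (running total 634.0 mg).
Take 2 servings of oats: spends $1.00, +326.0 mg potassium (running total 960.0 mg).
Take 1 serving of kale: spends $1.35, +257.0 mg potassium (running total 1217.0 mg).
Take 0.7268 servings of salmon: spends $1.49, +244.9 mg potassium (running total 1461.9 mg).
Greedy by best ratio exhausts the cost allowance optimally: 1461.9 mg.

1461.9 mg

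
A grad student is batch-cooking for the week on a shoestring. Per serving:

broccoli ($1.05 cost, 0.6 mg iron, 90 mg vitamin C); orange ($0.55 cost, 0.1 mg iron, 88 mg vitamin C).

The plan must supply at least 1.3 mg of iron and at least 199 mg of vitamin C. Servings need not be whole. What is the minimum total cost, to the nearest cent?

An LP optimum is at a vertex; with two nutrient constraints at most two foods are used. Check each candidate.
broccoli only: max(1.3/0.6, 199/90) = 2.211 servings → $2.32.
orange only: max(1.3/0.1, 199/88) = 13 servings → $7.15.
broccoli + orange with both tight: 2.158 servings and 0.05479 servings → $2.30.
Cheapest feasible corner: $2.30.

$2.30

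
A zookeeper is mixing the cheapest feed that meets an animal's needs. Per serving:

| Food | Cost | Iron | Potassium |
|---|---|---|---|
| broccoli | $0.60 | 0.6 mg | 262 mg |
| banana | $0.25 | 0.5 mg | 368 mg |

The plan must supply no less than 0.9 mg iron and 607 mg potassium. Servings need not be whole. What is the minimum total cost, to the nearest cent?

At the optimum either one food covers both requirements or two foods hit both targets exactly; no other combination can be cheaper.
broccoli only: max(0.9/0.6, 607/262) = 2.317 servings → $1.39.
banana only: max(0.9/0.5, 607/368) = 1.8 servings → $0.45.
broccoli + banana with both tight: 0.3085 servings and 1.43 servings → $0.54.
The minimum over all feasible corners is $0.45.

$0.45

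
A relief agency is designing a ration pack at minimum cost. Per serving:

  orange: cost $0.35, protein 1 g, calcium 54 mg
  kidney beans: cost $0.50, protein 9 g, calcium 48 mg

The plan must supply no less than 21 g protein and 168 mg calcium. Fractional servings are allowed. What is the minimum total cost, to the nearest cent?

$1.51

Minimising a linear cost over {protein ≥ 21, calcium ≥ 168, servings ≥ 0} — the optimum is at a vertex, using one or two foods.
orange only: max(21/1, 168/54) = 21 servings → $7.35.
kidney beans only: max(21/9, 168/48) = 3.5 servings → $1.75.
orange + kidney beans with both tight: 1.151 servings and 2.205 servings → $1.51.
Cheapest feasible corner: $1.51.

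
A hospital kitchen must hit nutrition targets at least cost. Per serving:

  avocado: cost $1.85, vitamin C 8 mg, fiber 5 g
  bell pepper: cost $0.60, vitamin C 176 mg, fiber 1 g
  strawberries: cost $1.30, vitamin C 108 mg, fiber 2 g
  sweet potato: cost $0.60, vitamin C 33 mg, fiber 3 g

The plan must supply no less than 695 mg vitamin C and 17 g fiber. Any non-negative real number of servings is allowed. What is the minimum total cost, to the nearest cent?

This is a tiny linear program; its minimum lies at a vertex of the feasible set. List the vertices and price them.
avocado only: max(695/8, 17/5) = 86.88 servings → $160.72.
bell pepper only: max(695/176, 17/1) = 17 servings → $10.20.
strawberries only: max(695/108, 17/2) = 8.5 servings → $11.05.
sweet potato only: max(695/33, 17/3) = 21.06 servings → $12.64.
avocado + bell pepper with both tight: 2.634 servings and 3.829 servings → $7.17.
avocado + strawberries with both tight: 0.8511 servings and 6.372 servings → $9.86.
avocado + sweet potato: the both-tight solution has a negative serving — not a feasible corner.
bell pepper + strawberries with both targets exact would need a negative amount; discard.
bell pepper + sweet potato with both tight: 3.079 servings and 4.64 servings → $4.63.
strawberries + sweet potato with both tight: 5.907 servings and 1.729 servings → $8.72.
The minimum over all feasible corners is $4.63.

$4.63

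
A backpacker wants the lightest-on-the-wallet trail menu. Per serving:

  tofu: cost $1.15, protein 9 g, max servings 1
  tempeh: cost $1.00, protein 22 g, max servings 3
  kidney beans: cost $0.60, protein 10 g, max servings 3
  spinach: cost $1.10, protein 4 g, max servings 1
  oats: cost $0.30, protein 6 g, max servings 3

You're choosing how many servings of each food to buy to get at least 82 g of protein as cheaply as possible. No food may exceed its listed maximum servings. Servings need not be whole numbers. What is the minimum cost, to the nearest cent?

$3.80

Cost per g of protein: tempeh $0.0455, oats $0.0500, kidney beans $0.0600, tofu $0.1278, spinach $0.2750.
Take 3 servings of tempeh: +66.0 g protein for $3.00 (total $3.00, still need 16.0 g).
Take 2.667 servings of oats: +16.0 g protein for $0.80 (total $3.80, still need 0.0 g).
Greedy by cheapest-per-g is optimal for a single linear constraint, so the minimum cost is $3.80.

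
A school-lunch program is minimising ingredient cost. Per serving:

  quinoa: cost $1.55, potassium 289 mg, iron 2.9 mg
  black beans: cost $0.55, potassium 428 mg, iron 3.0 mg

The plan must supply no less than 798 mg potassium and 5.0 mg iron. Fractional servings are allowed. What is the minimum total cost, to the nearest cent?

The cheapest plan sits at a corner of the feasible region — with two constraints it uses at most two foods.
quinoa only: max(798/289, 5.0/2.9) = 2.761 servings → $4.28.
black beans only: max(798/428, 5.0/3.0) = 1.864 servings → $1.03.
quinoa + black beans with both targets exact would need a negative amount; discard.
The minimum over all feasible corners is $1.03.

$1.03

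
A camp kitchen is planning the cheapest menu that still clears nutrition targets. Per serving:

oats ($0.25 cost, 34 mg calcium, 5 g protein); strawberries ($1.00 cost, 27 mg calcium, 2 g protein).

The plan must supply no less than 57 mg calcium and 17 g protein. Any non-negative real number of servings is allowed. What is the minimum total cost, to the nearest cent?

For a min-cost LP with two ≥-constraints, a basic feasible solution has at most two positive variables.
oats only: max(57/34, 17/5) = 3.4 servings → $0.85.
strawberries only: max(57/27, 17/2) = 8.5 servings → $8.50.
oats + strawberries: the both-tight solution has a negative serving — not a feasible corner.
So the least-cost plan costs $0.85.

$0.85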